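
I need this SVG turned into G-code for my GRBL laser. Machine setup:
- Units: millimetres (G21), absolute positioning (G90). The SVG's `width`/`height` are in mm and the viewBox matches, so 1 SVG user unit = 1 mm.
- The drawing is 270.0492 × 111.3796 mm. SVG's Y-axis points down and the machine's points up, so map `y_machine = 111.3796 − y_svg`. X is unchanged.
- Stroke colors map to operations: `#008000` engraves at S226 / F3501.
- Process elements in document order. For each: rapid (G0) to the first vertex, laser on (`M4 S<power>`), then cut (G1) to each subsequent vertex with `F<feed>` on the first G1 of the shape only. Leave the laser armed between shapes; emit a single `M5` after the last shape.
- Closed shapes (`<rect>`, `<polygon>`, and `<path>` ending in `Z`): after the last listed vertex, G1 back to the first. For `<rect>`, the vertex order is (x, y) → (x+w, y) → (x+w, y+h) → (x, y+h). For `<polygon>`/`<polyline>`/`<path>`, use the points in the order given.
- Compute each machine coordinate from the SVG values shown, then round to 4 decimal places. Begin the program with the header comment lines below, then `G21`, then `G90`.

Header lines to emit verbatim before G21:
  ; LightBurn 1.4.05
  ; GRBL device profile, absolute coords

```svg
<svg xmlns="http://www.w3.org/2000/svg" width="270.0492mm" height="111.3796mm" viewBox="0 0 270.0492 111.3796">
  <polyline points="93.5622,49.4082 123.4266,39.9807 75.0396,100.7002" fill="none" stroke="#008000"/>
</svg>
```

; LightBurn 1.4.05
; GRBL device profile, absolute coords
G21
G90
G0 X93.5622 Y61.9714
M4 S226
G1 X123.4266 Y71.3989 F3501
G1 X75.0396 Y10.6794
M5

viewBox `0 0 270.0492 111.3796` with mm width/height → 1 unit = 1 mm. Flip: y_m = 111.3796 − y_svg.

**Shape 1** — `<polyline>` open polyline, stroke `#008000` → engrave (S226, F3501). Machine vertices: (93.5622,61.9714) → (123.4266,71.3989) → (75.0396,10.6794). Open path.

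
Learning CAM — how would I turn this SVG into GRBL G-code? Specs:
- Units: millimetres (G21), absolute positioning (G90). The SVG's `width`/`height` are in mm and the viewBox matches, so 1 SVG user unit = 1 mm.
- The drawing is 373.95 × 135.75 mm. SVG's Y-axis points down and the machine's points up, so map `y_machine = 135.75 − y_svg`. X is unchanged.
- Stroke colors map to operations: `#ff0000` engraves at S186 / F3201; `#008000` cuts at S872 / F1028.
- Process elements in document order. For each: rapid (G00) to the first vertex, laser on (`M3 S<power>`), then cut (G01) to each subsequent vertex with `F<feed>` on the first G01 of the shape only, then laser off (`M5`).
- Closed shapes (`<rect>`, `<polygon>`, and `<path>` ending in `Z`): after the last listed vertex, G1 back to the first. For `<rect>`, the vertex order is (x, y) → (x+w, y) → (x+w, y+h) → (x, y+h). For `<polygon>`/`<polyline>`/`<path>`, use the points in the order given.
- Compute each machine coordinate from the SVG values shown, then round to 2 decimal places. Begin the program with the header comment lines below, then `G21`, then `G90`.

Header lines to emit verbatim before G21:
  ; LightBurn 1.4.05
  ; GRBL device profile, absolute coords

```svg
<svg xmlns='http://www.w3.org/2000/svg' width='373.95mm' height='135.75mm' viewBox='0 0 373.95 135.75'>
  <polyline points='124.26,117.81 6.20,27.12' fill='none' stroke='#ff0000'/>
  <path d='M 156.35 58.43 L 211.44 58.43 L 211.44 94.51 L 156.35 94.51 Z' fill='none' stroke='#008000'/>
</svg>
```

; LightBurn 1.4.05
; GRBL device profile, absolute coords
G21
G90
G00 X124.26 Y17.94
M3 S186
G01 X6.20 Y108.63 F3201
M5
G00 X156.35 Y77.32
M3 S872
G01 X211.44 Y77.32 F1028
G01 X211.44 Y41.24
G01 X156.35 Y41.24
G01 X156.35 Y77.32
M5

viewBox `0 0 373.95 135.75` with mm width/height → 1 unit = 1 mm. Flip: y_m = 135.75 − y_svg.

**Shape 1** — `<polyline>` line segment, stroke `#ff0000` → engrave (S186, F3201). Machine vertices: (124.26,17.94) → (6.20,108.63). Open path.

**Shape 2** — `<path>` rectangle, stroke `#008000` → cut (S872, F1028). Machine vertices: (156.35,77.32) → (211.44,77.32) → (211.44,41.24) → (156.35,41.24) → (156.35,77.32). Closed: final G1 returns to the first vertex.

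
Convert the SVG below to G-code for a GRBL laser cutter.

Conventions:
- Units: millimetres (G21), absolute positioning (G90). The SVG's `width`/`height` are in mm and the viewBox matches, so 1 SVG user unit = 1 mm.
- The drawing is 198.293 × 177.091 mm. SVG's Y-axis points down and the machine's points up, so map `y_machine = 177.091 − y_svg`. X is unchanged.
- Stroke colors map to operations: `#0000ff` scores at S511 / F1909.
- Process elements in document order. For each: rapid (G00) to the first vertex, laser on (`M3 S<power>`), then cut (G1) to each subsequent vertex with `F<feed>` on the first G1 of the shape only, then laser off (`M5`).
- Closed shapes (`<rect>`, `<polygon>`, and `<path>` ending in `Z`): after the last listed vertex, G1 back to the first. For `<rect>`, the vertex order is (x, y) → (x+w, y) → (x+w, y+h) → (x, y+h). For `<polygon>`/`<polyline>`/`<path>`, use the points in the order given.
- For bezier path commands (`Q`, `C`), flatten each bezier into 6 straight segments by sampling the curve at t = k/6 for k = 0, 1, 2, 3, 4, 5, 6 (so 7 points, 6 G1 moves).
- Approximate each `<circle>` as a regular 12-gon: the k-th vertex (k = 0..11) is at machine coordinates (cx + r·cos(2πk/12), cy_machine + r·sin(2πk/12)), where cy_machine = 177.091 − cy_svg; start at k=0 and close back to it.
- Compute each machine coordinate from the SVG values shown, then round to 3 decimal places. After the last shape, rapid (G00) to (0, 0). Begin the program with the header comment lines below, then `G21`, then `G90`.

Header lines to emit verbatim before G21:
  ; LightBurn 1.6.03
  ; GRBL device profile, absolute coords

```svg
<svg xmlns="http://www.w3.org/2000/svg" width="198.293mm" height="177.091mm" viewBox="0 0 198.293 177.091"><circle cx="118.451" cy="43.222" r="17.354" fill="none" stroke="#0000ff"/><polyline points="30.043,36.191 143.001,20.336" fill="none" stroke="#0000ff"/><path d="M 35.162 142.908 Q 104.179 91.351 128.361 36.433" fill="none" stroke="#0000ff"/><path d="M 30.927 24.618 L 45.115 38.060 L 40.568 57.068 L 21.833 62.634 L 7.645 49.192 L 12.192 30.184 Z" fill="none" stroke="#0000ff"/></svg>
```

viewBox `0 0 198.293 177.091` with mm width/height → 1 unit = 1 mm. Flip: y_m = 177.091 − y_svg.

**Shape 1** — `<circle>` circle, stroke `#0000ff` → score (S511, F1909). Machine vertices: (135.805,133.869) → (133.480,142.546) → (127.128,148.898) → (118.451,151.223) → (109.774,148.898) → (103.422,142.546) → (101.097,133.869) → (103.422,125.192) → (109.774,118.840) → (118.451,116.515) → (127.128,118.840) → (133.480,125.192) → (135.805,133.869). Closed: final G1 returns to the first vertex.

**Shape 2** — `<polyline>` line segment, stroke `#0000ff` → score (S511, F1909). Machine vertices: (30.043,140.900) → (143.001,156.755). Open path.

**Shape 3** — `<path>` quadratic bezier, stroke `#0000ff` → score (S511, F1909). Control points (SVG): P0=(35.162,142.908), P1=(104.179,91.351), P2=(128.361,36.433); sampled at t=k/6. Machine vertices: (35.162,34.183) → (56.922,51.462) → (76.192,68.928) → (92.970,86.580) → (107.258,104.419) → (119.055,122.445) → (128.361,140.658). Open path.

**Shape 4** — `<path>` regular polygon, stroke `#0000ff` → score (S511, F1909). Machine vertices: (30.927,152.473) → (45.115,139.031) → (40.568,120.023) → (21.833,114.457) → (7.645,127.899) → (12.192,146.907) → (30.927,152.473). Closed: final G1 returns to the first vertex.

; LightBurn 1.6.03
; GRBL device profile, absolute coords
G21
G90
G00 X135.805 Y133.869
M3 S511
G1 X133.480 Y142.546 F1909
G1 X127.128 Y148.898
G1 X118.451 Y151.223
G1 X109.774 Y148.898
G1 X103.422 Y142.546
G1 X101.097 Y133.869
G1 X103.422 Y125.192
G1 X109.774 Y118.840
G1 X118.451 Y116.515
G1 X127.128 Y118.840
G1 X133.480 Y125.192
G1 X135.805 Y133.869
M5
G00 X30.043 Y140.900
M3 S511
G1 X143.001 Y156.755 F1909
M5
G00 X35.162 Y34.183
M3 S511
G1 X56.922 Y51.462 F1909
G1 X76.192 Y68.928
G1 X92.970 Y86.580
G1 X107.258 Y104.419
G1 X119.055 Y122.445
G1 X128.361 Y140.658
M5
G00 X30.927 Y152.473
M3 S511
G1 X45.115 Y139.031 F1909
G1 X40.568 Y120.023
G1 X21.833 Y114.457
G1 X7.645 Y127.899
G1 X12.192 Y146.907
G1 X30.927 Y152.473
M5
G00 X0.000 Y0.000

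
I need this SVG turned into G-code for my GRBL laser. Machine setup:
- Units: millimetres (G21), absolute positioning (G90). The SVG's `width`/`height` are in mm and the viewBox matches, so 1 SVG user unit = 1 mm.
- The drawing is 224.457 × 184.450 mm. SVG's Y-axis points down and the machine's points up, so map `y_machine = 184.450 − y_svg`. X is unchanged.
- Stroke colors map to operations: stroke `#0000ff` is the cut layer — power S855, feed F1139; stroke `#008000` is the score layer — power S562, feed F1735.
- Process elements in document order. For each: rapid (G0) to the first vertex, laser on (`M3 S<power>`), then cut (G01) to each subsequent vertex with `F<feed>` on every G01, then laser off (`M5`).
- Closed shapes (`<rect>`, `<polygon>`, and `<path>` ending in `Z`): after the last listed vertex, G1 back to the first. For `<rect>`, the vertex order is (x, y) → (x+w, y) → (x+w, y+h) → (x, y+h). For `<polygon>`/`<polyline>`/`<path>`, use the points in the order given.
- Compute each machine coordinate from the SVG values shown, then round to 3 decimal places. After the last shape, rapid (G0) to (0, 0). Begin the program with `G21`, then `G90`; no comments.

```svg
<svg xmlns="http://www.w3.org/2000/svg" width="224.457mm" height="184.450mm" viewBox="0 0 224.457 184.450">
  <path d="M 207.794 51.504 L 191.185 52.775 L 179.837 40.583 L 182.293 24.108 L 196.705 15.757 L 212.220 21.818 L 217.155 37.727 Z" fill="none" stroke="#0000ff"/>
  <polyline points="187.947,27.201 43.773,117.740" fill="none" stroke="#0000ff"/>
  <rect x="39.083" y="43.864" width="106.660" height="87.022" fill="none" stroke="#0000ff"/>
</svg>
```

G21
G90
G0 X207.794 Y132.946
M3 S855
G01 X191.185 Y131.675 F1139
G01 X179.837 Y143.867 F1139
G01 X182.293 Y160.342 F1139
G01 X196.705 Y168.693 F1139
G01 X212.220 Y162.632 F1139
G01 X217.155 Y146.723 F1139
G01 X207.794 Y132.946 F1139
M5
G0 X187.947 Y157.249
M3 S855
G01 X43.773 Y66.710 F1139
M5
G0 X39.083 Y140.586
M3 S855
G01 X145.743 Y140.586 F1139
G01 X145.743 Y53.564 F1139
G01 X39.083 Y53.564 F1139
G01 X39.083 Y140.586 F1139
M5
G0 X0.000 Y0.000

viewBox `0 0 224.457 184.450` with mm width/height → 1 unit = 1 mm. Flip: y_m = 184.450 − y_svg.

**Shape 1** — `<path>` regular polygon, stroke `#0000ff` → cut (S855, F1139). Machine vertices: (207.794,132.946) → (191.185,131.675) → (179.837,143.867) → (182.293,160.342) → (196.705,168.693) → (212.220,162.632) → (217.155,146.723) → (207.794,132.946). Closed: final G1 returns to the first vertex.

**Shape 2** — `<polyline>` line segment, stroke `#0000ff` → cut (S855, F1139). Machine vertices: (187.947,157.249) → (43.773,66.710). Open path.

**Shape 3** — `<rect>` rectangle, stroke `#0000ff` → cut (S855, F1139). Machine vertices: (39.083,140.586) → (145.743,140.586) → (145.743,53.564) → (39.083,53.564) → (39.083,140.586). Closed: final G1 returns to the first vertex.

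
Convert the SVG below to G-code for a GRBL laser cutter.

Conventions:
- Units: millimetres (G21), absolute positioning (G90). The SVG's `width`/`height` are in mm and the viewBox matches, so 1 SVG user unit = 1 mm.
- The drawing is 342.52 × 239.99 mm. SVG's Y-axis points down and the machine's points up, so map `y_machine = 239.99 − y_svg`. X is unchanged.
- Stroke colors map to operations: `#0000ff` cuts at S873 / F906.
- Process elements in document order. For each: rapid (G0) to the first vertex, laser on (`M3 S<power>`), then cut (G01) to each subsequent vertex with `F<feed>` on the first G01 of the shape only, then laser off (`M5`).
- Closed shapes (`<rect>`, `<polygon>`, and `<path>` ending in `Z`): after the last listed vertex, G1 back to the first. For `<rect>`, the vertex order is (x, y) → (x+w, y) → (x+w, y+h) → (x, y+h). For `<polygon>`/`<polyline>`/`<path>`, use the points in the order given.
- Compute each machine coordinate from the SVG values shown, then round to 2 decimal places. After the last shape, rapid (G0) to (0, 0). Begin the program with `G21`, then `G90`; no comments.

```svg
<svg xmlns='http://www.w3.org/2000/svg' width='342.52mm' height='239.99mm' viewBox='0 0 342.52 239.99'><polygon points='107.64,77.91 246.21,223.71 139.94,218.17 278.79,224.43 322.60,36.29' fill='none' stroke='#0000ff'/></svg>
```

1 u = 1 mm; y_m = 239.99 − y.

[1] `<polygon>` closed polygon, #0000ff→cut S873 F906: (107.64,162.08) → (246.21,16.28) → (139.94,21.82) → (278.79,15.56) → (322.60,203.70) → (107.64,162.08) (closed)

G21
G90
G0 X107.64 Y162.08
M3 S873
G01 X246.21 Y16.28 F906
G01 X139.94 Y21.82
G01 X278.79 Y15.56
G01 X322.60 Y203.70
G01 X107.64 Y162.08
M5
G0 X0.00 Y0.00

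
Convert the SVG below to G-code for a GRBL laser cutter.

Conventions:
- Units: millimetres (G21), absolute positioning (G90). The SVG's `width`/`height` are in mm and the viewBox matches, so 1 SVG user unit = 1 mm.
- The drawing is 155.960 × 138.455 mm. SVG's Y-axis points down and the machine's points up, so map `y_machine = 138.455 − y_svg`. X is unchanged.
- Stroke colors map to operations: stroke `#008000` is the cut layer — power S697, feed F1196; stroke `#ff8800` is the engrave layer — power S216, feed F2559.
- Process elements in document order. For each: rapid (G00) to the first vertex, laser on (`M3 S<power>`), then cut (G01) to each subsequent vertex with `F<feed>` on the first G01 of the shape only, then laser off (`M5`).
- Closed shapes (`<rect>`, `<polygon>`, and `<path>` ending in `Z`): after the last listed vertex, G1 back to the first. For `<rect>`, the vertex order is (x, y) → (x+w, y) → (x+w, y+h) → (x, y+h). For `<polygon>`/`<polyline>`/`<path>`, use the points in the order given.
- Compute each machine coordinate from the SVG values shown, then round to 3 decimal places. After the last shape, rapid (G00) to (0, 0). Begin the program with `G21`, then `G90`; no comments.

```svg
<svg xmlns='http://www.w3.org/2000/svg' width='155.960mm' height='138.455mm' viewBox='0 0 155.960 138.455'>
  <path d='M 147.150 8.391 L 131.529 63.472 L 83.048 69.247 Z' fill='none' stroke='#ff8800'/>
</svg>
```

G21
G90
G00 X147.150 Y130.064
M3 S216
G01 X131.529 Y74.983 F2559
G01 X83.048 Y69.208
G01 X147.150 Y130.064
M5
G00 X0.000 Y0.000

Since the viewBox matches the mm dimensions, user units are millimetres directly. The only transform is the Y-flip y_m = 138.455 − y_svg.

Shape 1 is a closed polygon drawn with `<path>`. Its stroke #ff8800 means engrave at S216, F2559. After flipping Y the toolpath is (147.150,130.064) → (131.529,74.983) → (83.048,69.208) → (147.150,130.064), returning to the start.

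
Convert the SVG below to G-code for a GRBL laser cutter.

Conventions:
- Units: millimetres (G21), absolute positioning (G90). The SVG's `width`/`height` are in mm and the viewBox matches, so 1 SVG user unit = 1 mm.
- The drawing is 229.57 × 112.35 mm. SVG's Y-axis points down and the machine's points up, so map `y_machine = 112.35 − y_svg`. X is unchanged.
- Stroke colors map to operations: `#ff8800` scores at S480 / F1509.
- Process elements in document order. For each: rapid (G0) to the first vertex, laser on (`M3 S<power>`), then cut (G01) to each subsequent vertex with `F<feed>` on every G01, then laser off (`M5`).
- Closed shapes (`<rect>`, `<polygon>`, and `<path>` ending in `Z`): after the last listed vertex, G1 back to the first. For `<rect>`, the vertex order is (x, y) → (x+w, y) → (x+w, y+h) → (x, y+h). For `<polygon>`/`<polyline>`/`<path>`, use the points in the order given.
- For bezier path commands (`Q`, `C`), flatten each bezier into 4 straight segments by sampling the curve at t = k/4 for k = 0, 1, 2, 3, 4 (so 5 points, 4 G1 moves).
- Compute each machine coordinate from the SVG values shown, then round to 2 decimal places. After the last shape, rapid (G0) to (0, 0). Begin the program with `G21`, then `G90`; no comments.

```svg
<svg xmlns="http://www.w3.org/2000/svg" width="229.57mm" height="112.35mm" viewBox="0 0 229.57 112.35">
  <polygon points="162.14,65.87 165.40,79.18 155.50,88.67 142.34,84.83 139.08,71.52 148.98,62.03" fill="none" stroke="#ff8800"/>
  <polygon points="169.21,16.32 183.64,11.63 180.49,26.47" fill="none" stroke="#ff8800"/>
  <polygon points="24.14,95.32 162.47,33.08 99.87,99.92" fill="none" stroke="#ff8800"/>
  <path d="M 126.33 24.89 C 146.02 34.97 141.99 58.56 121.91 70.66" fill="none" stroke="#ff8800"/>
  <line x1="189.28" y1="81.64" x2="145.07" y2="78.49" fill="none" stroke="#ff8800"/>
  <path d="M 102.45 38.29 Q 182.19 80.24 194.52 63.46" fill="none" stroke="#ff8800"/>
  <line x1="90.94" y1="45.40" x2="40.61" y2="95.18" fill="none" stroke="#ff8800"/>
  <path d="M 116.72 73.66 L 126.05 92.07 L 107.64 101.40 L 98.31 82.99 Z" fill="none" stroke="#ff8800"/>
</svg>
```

1 u = 1 mm; y_m = 112.35 − y.

[1] `<polygon>` regular polygon, #ff8800→score S480 F1509: (162.14,46.48) → (165.40,33.17) → (155.50,23.68) → (142.34,27.52) → (139.08,40.83) → (148.98,50.32) → (162.14,46.48) (closed)

[2] `<polygon>` regular polygon, #ff8800→score S480 F1509: (169.21,96.03) → (183.64,100.72) → (180.49,85.88) → (169.21,96.03) (closed)

[3] `<polygon>` closed polygon, #ff8800→score S480 F1509: (24.14,17.03) → (162.47,79.27) → (99.87,12.43) → (24.14,17.03) (closed)

[4] `<path>` cubic bezier, #ff8800→score S480 F1509: (126.33,87.46) → (136.77,77.76) → (139.03,65.33) → (133.84,52.53) → (121.91,41.69)

[5] `<line>` line segment, #ff8800→score S480 F1509: (189.28,30.71) → (145.07,33.86)

[6] `<path>` quadratic bezier, #ff8800→score S480 F1509: (102.45,74.06) → (138.11,56.76) → (165.34,46.79) → (184.14,44.17) → (194.52,48.89)

[7] `<line>` line segment, #ff8800→score S480 F1509: (90.94,66.95) → (40.61,17.17)

[8] `<path>` regular polygon, #ff8800→score S480 F1509: (116.72,38.69) → (126.05,20.28) → (107.64,10.95) → (98.31,29.36) → (116.72,38.69) (closed)

G21
G90
G0 X162.14 Y46.48
M3 S480
G01 X165.40 Y33.17 F1509
G01 X155.50 Y23.68 F1509
G01 X142.34 Y27.52 F1509
G01 X139.08 Y40.83 F1509
G01 X148.98 Y50.32 F1509
G01 X162.14 Y46.48 F1509
M5
G0 X169.21 Y96.03
M3 S480
G01 X183.64 Y100.72 F1509
G01 X180.49 Y85.88 F1509
G01 X169.21 Y96.03 F1509
M5
G0 X24.14 Y17.03
M3 S480
G01 X162.47 Y79.27 F1509
G01 X99.87 Y12.43 F1509
G01 X24.14 Y17.03 F1509
M5
G0 X126.33 Y87.46
M3 S480
G01 X136.77 Y77.76 F1509
G01 X139.03 Y65.33 F1509
G01 X133.84 Y52.53 F1509
G01 X121.91 Y41.69 F1509
M5
G0 X189.28 Y30.71
M3 S480
G01 X145.07 Y33.86 F1509
M5
G0 X102.45 Y74.06
M3 S480
G01 X138.11 Y56.76 F1509
G01 X165.34 Y46.79 F1509
G01 X184.14 Y44.17 F1509
G01 X194.52 Y48.89 F1509
M5
G0 X90.94 Y66.95
M3 S480
G01 X40.61 Y17.17 F1509
M5
G0 X116.72 Y38.69
M3 S480
G01 X126.05 Y20.28 F1509
G01 X107.64 Y10.95 F1509
G01 X98.31 Y29.36 F1509
G01 X116.72 Y38.69 F1509
M5
G0 X0.00 Y0.00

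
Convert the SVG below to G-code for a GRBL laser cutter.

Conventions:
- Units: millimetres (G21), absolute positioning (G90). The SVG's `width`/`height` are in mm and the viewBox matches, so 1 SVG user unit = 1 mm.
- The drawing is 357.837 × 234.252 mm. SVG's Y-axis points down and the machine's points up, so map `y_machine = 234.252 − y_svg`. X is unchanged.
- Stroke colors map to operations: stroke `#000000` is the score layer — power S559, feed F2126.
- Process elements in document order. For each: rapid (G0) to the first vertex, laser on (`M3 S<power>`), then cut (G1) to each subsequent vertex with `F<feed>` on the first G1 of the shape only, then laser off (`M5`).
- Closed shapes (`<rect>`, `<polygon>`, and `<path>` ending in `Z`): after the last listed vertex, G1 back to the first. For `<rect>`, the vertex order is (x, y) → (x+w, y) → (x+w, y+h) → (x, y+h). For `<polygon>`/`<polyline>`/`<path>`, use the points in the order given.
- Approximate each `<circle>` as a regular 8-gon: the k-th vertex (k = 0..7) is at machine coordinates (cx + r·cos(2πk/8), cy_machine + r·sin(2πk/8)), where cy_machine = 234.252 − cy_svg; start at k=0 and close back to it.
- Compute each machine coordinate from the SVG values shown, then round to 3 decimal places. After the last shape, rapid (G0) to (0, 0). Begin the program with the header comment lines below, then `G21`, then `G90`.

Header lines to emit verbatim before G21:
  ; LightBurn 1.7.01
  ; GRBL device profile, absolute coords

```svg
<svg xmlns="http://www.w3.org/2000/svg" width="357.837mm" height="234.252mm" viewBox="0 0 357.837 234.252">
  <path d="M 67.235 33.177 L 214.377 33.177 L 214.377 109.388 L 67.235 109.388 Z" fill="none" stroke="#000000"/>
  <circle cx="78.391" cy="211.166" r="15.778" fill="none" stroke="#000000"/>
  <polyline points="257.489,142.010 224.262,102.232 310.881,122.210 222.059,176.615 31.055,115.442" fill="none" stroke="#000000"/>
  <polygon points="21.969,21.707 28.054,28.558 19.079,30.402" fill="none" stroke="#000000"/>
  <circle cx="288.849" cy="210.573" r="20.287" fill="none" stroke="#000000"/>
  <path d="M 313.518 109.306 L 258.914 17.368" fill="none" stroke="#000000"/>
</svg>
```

; LightBurn 1.7.01
; GRBL device profile, absolute coords
G21
G90
G0 X67.235 Y201.075
M3 S559
G1 X214.377 Y201.075 F2126
G1 X214.377 Y124.864
G1 X67.235 Y124.864
G1 X67.235 Y201.075
M5
G0 X94.169 Y23.086
M3 S559
G1 X89.548 Y34.243 F2126
G1 X78.391 Y38.864
G1 X67.234 Y34.243
G1 X62.613 Y23.086
G1 X67.234 Y11.929
G1 X78.391 Y7.308
G1 X89.548 Y11.929
G1 X94.169 Y23.086
M5
G0 X257.489 Y92.242
M3 S559
G1 X224.262 Y132.020 F2126
G1 X310.881 Y112.042
G1 X222.059 Y57.637
G1 X31.055 Y118.810
M5
G0 X21.969 Y212.545
M3 S559
G1 X28.054 Y205.694 F2126
G1 X19.079 Y203.850
G1 X21.969 Y212.545
M5
G0 X309.136 Y23.679
M3 S559
G1 X303.194 Y38.024 F2126
G1 X288.849 Y43.966
G1 X274.504 Y38.024
G1 X268.562 Y23.679
G1 X274.504 Y9.334
G1 X288.849 Y3.392
G1 X303.194 Y9.334
G1 X309.136 Y23.679
M5
G0 X313.518 Y124.946
M3 S559
G1 X258.914 Y216.884 F2126
M5
G0 X0.000 Y0.000

Since the viewBox matches the mm dimensions, user units are millimetres directly. The only transform is the Y-flip y_m = 234.252 − y_svg.

Shape 1 is a rectangle drawn with `<path>`. Its stroke #000000 means score at S559, F2126. After flipping Y the toolpath is (67.235,201.075) → (214.377,201.075) → (214.377,124.864) → (67.235,124.864) → (67.235,201.075), returning to the start.

Shape 2 is a circle drawn with `<circle>`. Its stroke #000000 means score at S559, F2126. After flipping Y the toolpath is (94.169,23.086) → (89.548,34.243) → (78.391,38.864) → (67.234,34.243) → (62.613,23.086) → (67.234,11.929) → (78.391,7.308) → (89.548,11.929) → (94.169,23.086), returning to the start.

Shape 3 is a open polyline drawn with `<polyline>`. Its stroke #000000 means score at S559, F2126. After flipping Y the toolpath is (257.489,92.242) → (224.262,132.020) → (310.881,112.042) → (222.059,57.637) → (31.055,118.810).

Shape 4 is a regular polygon drawn with `<polygon>`. Its stroke #000000 means score at S559, F2126. After flipping Y the toolpath is (21.969,212.545) → (28.054,205.694) → (19.079,203.850) → (21.969,212.545), returning to the start.

Shape 5 is a circle drawn with `<circle>`. Its stroke #000000 means score at S559, F2126. After flipping Y the toolpath is (309.136,23.679) → (303.194,38.024) → (288.849,43.966) → (274.504,38.024) → (268.562,23.679) → (274.504,9.334) → (288.849,3.392) → (303.194,9.334) → (309.136,23.679), returning to the start.

Shape 6 is a line segment drawn with `<path>`. Its stroke #000000 means score at S559, F2126. After flipping Y the toolpath is (313.518,124.946) → (258.914,216.884).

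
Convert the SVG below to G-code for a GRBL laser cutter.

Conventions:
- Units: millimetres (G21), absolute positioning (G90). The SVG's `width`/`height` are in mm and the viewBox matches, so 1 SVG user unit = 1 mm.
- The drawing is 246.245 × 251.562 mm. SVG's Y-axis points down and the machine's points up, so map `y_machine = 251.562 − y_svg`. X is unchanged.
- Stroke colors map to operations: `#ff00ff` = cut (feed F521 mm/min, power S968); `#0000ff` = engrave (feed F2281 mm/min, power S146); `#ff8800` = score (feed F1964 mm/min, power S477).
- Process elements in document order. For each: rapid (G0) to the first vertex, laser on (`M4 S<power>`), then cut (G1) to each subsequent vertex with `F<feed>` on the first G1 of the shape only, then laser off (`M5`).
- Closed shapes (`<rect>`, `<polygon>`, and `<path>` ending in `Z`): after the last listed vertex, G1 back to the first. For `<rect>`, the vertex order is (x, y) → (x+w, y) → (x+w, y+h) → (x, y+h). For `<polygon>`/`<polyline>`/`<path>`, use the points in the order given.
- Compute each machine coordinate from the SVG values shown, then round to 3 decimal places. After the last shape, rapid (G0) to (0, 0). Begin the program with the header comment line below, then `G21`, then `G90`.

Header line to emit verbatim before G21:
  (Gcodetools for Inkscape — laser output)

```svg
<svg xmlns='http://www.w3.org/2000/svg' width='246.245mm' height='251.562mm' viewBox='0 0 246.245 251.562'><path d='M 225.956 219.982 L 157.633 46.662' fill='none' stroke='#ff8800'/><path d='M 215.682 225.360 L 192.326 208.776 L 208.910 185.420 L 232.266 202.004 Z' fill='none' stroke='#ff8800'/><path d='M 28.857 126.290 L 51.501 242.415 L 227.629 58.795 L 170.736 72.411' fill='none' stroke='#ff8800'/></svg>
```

(Gcodetools for Inkscape — laser output)
G21
G90
G0 X225.956 Y31.580
M4 S477
G1 X157.633 Y204.900 F1964
M5
G0 X215.682 Y26.202
M4 S477
G1 X192.326 Y42.786 F1964
G1 X208.910 Y66.142
G1 X232.266 Y49.558
G1 X215.682 Y26.202
M5
G0 X28.857 Y125.272
M4 S477
G1 X51.501 Y9.147 F1964
G1 X227.629 Y192.767
G1 X170.736 Y179.151
M5
G0 X0.000 Y0.000

viewBox `0 0 246.245 251.562` with mm width/height → 1 unit = 1 mm. Flip: y_m = 251.562 − y_svg.

**Shape 1** — `<path>` line segment, stroke `#ff8800` → score (S477, F1964). Machine vertices: (225.956,31.580) → (157.633,204.900). Open path.

**Shape 2** — `<path>` regular polygon, stroke `#ff8800` → score (S477, F1964). Machine vertices: (215.682,26.202) → (192.326,42.786) → (208.910,66.142) → (232.266,49.558) → (215.682,26.202). Closed: final G1 returns to the first vertex.

**Shape 3** — `<path>` open polyline, stroke `#ff8800` → score (S477, F1964). Machine vertices: (28.857,125.272) → (51.501,9.147) → (227.629,192.767) → (170.736,179.151). Open path.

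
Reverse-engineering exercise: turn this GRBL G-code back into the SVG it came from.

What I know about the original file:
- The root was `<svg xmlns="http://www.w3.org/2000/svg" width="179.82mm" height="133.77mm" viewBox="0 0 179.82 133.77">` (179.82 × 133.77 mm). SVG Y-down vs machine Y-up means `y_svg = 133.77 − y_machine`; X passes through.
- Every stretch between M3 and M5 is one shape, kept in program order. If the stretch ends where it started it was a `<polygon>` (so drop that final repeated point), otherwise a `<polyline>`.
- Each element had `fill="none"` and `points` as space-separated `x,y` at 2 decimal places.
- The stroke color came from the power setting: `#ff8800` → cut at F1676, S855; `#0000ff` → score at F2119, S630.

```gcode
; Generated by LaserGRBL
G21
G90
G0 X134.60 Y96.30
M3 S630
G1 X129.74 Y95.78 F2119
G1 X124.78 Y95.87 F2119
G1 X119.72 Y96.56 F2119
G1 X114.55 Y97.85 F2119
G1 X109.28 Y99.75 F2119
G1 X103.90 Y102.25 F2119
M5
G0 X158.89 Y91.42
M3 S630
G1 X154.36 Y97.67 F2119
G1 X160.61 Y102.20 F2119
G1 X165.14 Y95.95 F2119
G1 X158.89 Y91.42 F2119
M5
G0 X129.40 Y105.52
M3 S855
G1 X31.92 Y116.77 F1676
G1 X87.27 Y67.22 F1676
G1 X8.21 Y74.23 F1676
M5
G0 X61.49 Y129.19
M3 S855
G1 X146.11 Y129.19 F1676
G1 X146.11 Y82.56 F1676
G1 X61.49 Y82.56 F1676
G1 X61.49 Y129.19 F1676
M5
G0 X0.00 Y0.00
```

<svg xmlns="http://www.w3.org/2000/svg" width="179.82mm" height="133.77mm" viewBox="0 0 179.82 133.77">
  <polyline points="134.60,37.47 129.74,37.99 124.78,37.90 119.72,37.21 114.55,35.92 109.28,34.02 103.90,31.52" fill="none" stroke="#0000ff"/>
  <polygon points="158.89,42.35 154.36,36.10 160.61,31.57 165.14,37.82" fill="none" stroke="#0000ff"/>
  <polyline points="129.40,28.25 31.92,17.00 87.27,66.55 8.21,59.54" fill="none" stroke="#ff8800"/>
  <polygon points="61.49,4.58 146.11,4.58 146.11,51.21 61.49,51.21" fill="none" stroke="#ff8800"/>
</svg>

y_svg = 133.77 − y_m.

[1] S630→`#0000ff` (score); open run; points: 134.60,37.47 129.74,37.99 124.78,37.90 119.72,37.21 114.55,35.92 109.28,34.02 103.90,31.52

[2] S630→`#0000ff` (score); closed run; points: 158.89,42.35 154.36,36.10 160.61,31.57 165.14,37.82

[3] S855→`#ff8800` (cut); open run; points: 129.40,28.25 31.92,17.00 87.27,66.55 8.21,59.54

[4] S855→`#ff8800` (cut); closed run; points: 61.49,4.58 146.11,4.58 146.11,51.21 61.49,51.21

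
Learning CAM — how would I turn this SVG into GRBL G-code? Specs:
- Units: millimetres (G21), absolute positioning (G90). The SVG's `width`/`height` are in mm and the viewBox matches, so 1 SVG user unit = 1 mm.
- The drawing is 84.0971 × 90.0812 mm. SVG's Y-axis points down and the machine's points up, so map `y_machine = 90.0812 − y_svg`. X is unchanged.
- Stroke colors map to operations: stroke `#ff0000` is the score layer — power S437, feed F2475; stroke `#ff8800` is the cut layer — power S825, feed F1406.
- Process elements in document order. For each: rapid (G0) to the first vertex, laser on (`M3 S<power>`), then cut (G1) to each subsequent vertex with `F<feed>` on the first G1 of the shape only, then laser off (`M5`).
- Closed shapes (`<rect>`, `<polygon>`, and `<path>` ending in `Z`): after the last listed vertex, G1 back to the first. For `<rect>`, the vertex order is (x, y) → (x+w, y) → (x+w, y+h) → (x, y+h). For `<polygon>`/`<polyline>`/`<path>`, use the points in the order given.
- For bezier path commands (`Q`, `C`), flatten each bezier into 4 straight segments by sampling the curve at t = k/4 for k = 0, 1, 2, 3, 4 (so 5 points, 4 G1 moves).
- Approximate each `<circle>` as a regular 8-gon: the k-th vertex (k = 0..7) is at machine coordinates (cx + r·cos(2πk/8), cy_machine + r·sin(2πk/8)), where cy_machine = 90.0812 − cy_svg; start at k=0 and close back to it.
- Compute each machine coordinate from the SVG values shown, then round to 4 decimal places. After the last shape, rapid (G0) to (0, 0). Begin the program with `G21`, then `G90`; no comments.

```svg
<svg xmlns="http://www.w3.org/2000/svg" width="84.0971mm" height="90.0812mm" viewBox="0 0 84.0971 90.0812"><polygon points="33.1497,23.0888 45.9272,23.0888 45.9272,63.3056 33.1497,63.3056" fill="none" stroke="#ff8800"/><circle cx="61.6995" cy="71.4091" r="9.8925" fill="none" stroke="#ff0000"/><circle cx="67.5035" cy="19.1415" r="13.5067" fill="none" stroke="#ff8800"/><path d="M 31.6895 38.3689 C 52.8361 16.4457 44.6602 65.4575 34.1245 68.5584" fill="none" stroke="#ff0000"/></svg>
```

G21
G90
G0 X33.1497 Y66.9924
M3 S825
G1 X45.9272 Y66.9924 F1406
G1 X45.9272 Y26.7756
G1 X33.1497 Y26.7756
G1 X33.1497 Y66.9924
M5
G0 X71.5920 Y18.6721
M3 S437
G1 X68.6946 Y25.6672 F2475
G1 X61.6995 Y28.5646
G1 X54.7044 Y25.6672
G1 X51.8070 Y18.6721
G1 X54.7044 Y11.6770
G1 X61.6995 Y8.7796
G1 X68.6946 Y11.6770
G1 X71.5920 Y18.6721
M5
G0 X81.0102 Y70.9397
M3 S825
G1 X77.0542 Y80.4904 F1406
G1 X67.5035 Y84.4464
G1 X57.9528 Y80.4904
G1 X53.9968 Y70.9397
G1 X57.9528 Y61.3890
G1 X67.5035 Y57.4330
G1 X77.0542 Y61.3890
G1 X81.0102 Y70.9397
M5
G0 X31.6895 Y51.7123
M3 S437
G1 X42.4728 Y56.6801 F2475
G1 X44.7879 Y46.0016
G1 X41.1625 Y30.6311
G1 X34.1245 Y21.5228
M5
G0 X0.0000 Y0.0000

viewBox `0 0 84.0971 90.0812` with mm width/height → 1 unit = 1 mm. Flip: y_m = 90.0812 − y_svg.

**Shape 1** — `<polygon>` rectangle, stroke `#ff8800` → cut (S825, F1406). Machine vertices: (33.1497,66.9924) → (45.9272,66.9924) → (45.9272,26.7756) → (33.1497,26.7756) → (33.1497,66.9924). Closed: final G1 returns to the first vertex.

**Shape 2** — `<circle>` circle, stroke `#ff0000` → score (S437, F2475). Machine vertices: (71.5920,18.6721) → (68.6946,25.6672) → (61.6995,28.5646) → (54.7044,25.6672) → (51.8070,18.6721) → (54.7044,11.6770) → (61.6995,8.7796) → (68.6946,11.6770) → (71.5920,18.6721). Closed: final G1 returns to the first vertex.

**Shape 3** — `<circle>` circle, stroke `#ff8800` → cut (S825, F1406). Machine vertices: (81.0102,70.9397) → (77.0542,80.4904) → (67.5035,84.4464) → (57.9528,80.4904) → (53.9968,70.9397) → (57.9528,61.3890) → (67.5035,57.4330) → (77.0542,61.3890) → (81.0102,70.9397). Closed: final G1 returns to the first vertex.

**Shape 4** — `<path>` cubic bezier, stroke `#ff0000` → score (S437, F2475). Control points (SVG): P0=(31.6895,38.3689), P1=(52.8361,16.4457), P2=(44.6602,65.4575), P3=(34.1245,68.5584); sampled at t=k/4. Machine vertices: (31.6895,51.7123) → (42.4728,56.6801) → (44.7879,46.0016) → (41.1625,30.6311) → (34.1245,21.5228). Open path.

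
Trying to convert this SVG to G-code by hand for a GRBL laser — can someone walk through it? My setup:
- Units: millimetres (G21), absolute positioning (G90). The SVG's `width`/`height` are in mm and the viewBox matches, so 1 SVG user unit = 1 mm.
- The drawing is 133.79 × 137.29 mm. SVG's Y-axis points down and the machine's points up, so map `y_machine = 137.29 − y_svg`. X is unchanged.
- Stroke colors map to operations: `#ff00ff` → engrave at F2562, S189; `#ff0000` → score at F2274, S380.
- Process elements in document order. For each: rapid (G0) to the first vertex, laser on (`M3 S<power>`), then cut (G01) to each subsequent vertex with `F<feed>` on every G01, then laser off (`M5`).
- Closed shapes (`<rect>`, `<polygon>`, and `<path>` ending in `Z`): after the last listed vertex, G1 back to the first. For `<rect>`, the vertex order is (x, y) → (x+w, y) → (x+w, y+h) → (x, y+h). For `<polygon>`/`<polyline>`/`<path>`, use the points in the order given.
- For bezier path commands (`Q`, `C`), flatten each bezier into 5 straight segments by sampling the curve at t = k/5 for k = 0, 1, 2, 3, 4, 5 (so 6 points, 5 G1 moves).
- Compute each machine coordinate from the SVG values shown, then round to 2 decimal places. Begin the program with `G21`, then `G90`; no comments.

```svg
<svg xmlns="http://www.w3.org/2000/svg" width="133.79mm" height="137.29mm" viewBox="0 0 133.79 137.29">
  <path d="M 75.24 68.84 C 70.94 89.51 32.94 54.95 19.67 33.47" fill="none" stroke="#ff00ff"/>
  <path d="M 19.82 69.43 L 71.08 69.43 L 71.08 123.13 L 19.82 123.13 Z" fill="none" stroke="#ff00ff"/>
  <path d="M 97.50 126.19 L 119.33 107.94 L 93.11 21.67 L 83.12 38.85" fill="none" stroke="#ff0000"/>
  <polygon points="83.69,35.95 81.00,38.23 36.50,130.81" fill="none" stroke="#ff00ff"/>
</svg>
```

Since the viewBox matches the mm dimensions, user units are millimetres directly. The only transform is the Y-flip y_m = 137.29 − y_svg.

Shape 1 is a cubic bezier drawn with `<path>`. Its stroke #ff00ff means engrave at S189, F2562. After flipping Y the toolpath is (75.24,68.45) → (69.08,62.13) → (57.64,65.78) → (43.72,76.14) → (30.13,89.91) → (19.67,103.82).

Shape 2 is a rectangle drawn with `<path>`. Its stroke #ff00ff means engrave at S189, F2562. After flipping Y the toolpath is (19.82,67.86) → (71.08,67.86) → (71.08,14.16) → (19.82,14.16) → (19.82,67.86), returning to the start.

Shape 3 is a open polyline drawn with `<path>`. Its stroke #ff0000 means score at S380, F2274. After flipping Y the toolpath is (97.50,11.10) → (119.33,29.35) → (93.11,115.62) → (83.12,98.44).

Shape 4 is a closed polygon drawn with `<polygon>`. Its stroke #ff00ff means engrave at S189, F2562. After flipping Y the toolpath is (83.69,101.34) → (81.00,99.06) → (36.50,6.48) → (83.69,101.34), returning to the start.

G21
G90
G0 X75.24 Y68.45
M3 S189
G01 X69.08 Y62.13 F2562
G01 X57.64 Y65.78 F2562
G01 X43.72 Y76.14 F2562
G01 X30.13 Y89.91 F2562
G01 X19.67 Y103.82 F2562
M5
G0 X19.82 Y67.86
M3 S189
G01 X71.08 Y67.86 F2562
G01 X71.08 Y14.16 F2562
G01 X19.82 Y14.16 F2562
G01 X19.82 Y67.86 F2562
M5
G0 X97.50 Y11.10
M3 S380
G01 X119.33 Y29.35 F2274
G01 X93.11 Y115.62 F2274
G01 X83.12 Y98.44 F2274
M5
G0 X83.69 Y101.34
M3 S189
G01 X81.00 Y99.06 F2562
G01 X36.50 Y6.48 F2562
G01 X83.69 Y101.34 F2562
M5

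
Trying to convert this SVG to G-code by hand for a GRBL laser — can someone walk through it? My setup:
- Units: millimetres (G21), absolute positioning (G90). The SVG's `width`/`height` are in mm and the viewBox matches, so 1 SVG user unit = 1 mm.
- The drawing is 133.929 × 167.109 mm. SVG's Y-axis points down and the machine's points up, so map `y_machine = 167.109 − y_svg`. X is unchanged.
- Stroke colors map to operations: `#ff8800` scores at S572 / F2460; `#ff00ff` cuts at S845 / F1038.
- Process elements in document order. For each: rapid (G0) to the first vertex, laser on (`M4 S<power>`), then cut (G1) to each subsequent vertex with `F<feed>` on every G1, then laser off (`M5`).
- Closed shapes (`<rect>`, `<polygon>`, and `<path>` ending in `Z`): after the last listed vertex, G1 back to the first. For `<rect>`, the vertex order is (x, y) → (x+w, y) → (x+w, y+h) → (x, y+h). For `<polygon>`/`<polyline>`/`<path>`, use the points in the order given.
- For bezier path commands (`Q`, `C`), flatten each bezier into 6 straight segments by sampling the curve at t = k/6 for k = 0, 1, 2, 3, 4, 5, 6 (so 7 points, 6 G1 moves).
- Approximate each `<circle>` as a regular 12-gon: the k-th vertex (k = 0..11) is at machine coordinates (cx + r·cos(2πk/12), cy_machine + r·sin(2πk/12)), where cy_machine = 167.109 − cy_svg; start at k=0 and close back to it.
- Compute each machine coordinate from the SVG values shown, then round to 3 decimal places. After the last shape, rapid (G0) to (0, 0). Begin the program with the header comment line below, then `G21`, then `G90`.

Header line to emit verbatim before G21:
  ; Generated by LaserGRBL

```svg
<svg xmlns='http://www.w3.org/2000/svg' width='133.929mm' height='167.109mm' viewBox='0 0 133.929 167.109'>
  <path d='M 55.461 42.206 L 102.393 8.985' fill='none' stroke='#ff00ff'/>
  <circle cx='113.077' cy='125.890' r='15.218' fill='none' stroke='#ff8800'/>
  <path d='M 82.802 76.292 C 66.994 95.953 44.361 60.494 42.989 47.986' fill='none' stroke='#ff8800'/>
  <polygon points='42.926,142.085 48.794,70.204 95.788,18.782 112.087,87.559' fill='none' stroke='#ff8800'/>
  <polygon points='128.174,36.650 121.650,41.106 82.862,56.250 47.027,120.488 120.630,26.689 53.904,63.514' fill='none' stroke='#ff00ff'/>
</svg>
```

; Generated by LaserGRBL
G21
G90
G0 X55.461 Y124.903
M4 S845
G1 X102.393 Y158.124 F1038
M5
G0 X128.295 Y41.219
M4 S572
G1 X126.256 Y48.828 F2460
G1 X120.686 Y54.398 F2460
G1 X113.077 Y56.437 F2460
G1 X105.468 Y54.398 F2460
G1 X99.898 Y48.828 F2460
G1 X97.859 Y41.219 F2460
G1 X99.898 Y33.610 F2460
G1 X105.468 Y28.040 F2460
G1 X113.077 Y26.001 F2460
G1 X120.686 Y28.040 F2460
G1 X126.256 Y33.610 F2460
G1 X128.295 Y41.219 F2460
M5
G0 X82.802 Y90.817
M4 S572
G1 X74.459 Y85.218 F2460
G1 X65.759 Y86.638 F2460
G1 X57.482 Y92.907 F2460
G1 X50.408 Y101.856 F2460
G1 X45.317 Y111.318 F2460
G1 X42.989 Y119.123 F2460
M5
G0 X42.926 Y25.024
M4 S572
G1 X48.794 Y96.905 F2460
G1 X95.788 Y148.327 F2460
G1 X112.087 Y79.550 F2460
G1 X42.926 Y25.024 F2460
M5
G0 X128.174 Y130.459
M4 S845
G1 X121.650 Y126.003 F1038
G1 X82.862 Y110.859 F1038
G1 X47.027 Y46.621 F1038
G1 X120.630 Y140.420 F1038
G1 X53.904 Y103.595 F1038
G1 X128.174 Y130.459 F1038
M5
G0 X0.000 Y0.000

Since the viewBox matches the mm dimensions, user units are millimetres directly. The only transform is the Y-flip y_m = 167.109 − y_svg.

Shape 1 is a line segment drawn with `<path>`. Its stroke #ff00ff means cut at S845, F1038. After flipping Y the toolpath is (55.461,124.903) → (102.393,158.124).

Shape 2 is a circle drawn with `<circle>`. Its stroke #ff8800 means score at S572, F2460. After flipping Y the toolpath is (128.295,41.219) → (126.256,48.828) → (120.686,54.398) → (113.077,56.437) → (105.468,54.398) → (99.898,48.828) → (97.859,41.219) → (99.898,33.610) → (105.468,28.040) → (113.077,26.001) → (120.686,28.040) → (126.256,33.610) → (128.295,41.219), returning to the start.

Shape 3 is a cubic bezier drawn with `<path>`. Its stroke #ff8800 means score at S572, F2460. After flipping Y the toolpath is (82.802,90.817) → (74.459,85.218) → (65.759,86.638) → (57.482,92.907) → (50.408,101.856) → (45.317,111.318) → (42.989,119.123).

Shape 4 is a closed polygon drawn with `<polygon>`. Its stroke #ff8800 means score at S572, F2460. After flipping Y the toolpath is (42.926,25.024) → (48.794,96.905) → (95.788,148.327) → (112.087,79.550) → (42.926,25.024), returning to the start.

Shape 5 is a closed polygon drawn with `<polygon>`. Its stroke #ff00ff means cut at S845, F1038. After flipping Y the toolpath is (128.174,130.459) → (121.650,126.003) → (82.862,110.859) → (47.027,46.621) → (120.630,140.420) → (53.904,103.595) → (128.174,130.459), returning to the start.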